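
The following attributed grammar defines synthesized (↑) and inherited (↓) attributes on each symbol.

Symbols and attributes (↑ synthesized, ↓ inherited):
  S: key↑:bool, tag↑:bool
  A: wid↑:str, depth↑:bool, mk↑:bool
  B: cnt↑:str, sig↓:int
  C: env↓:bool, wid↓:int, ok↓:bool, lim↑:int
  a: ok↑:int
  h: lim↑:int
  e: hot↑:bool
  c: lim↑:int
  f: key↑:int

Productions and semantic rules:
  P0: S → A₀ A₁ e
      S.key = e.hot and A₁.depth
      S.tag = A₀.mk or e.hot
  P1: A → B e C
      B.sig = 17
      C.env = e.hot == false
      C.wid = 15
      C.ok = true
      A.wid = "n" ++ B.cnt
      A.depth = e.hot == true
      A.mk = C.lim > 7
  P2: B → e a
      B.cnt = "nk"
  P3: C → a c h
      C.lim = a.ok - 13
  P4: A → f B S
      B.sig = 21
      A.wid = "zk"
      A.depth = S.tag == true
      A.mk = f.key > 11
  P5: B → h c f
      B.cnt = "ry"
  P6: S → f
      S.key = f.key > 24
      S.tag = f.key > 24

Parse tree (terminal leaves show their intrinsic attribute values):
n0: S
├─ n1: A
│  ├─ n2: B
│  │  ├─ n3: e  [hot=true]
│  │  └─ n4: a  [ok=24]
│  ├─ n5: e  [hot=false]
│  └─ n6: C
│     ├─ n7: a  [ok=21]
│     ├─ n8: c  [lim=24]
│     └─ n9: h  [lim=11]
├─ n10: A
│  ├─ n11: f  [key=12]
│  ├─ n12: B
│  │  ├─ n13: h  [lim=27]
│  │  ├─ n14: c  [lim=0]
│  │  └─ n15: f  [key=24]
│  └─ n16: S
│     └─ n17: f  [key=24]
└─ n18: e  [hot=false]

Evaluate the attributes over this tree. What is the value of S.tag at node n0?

1. n2.sig = 17  [17]
2. n3.hot = true  [terminal]
3. n4.ok = 24  [terminal]
4. n2.cnt = "nk"  ["nk"]
5. n5.hot = false  [terminal]
6. n6.env = true  [e.hot == false]
7. n6.wid = 15  [15]
8. n6.ok = true  [true]
9. n7.ok = 21  [terminal]
10. n8.lim = 24  [terminal]
11. n9.lim = 11  [terminal]
12. n6.lim = 8  [a.ok - 13]
13. n1.wid = "nnk"  ["n" ++ B.cnt]
14. n1.depth = false  [e.hot == true]
15. n1.mk = true  [C.lim > 7]
16. n11.key = 12  [terminal]
17. n12.sig = 21  [21]
18. n13.lim = 27  [terminal]
19. n14.lim = 0  [terminal]
20. n15.key = 24  [terminal]
21. n12.cnt = "ry"  ["ry"]
22. n17.key = 24  [terminal]
23. n16.key = false  [f.key > 24]
24. n16.tag = false  [f.key > 24]
25. n10.wid = "zk"  ["zk"]
26. n10.depth = false  [S.tag == true]
27. n10.mk = true  [f.key > 11]
28. n18.hot = false  [terminal]
29. n0.key = false  [e.hot and A₁.depth]
30. n0.tag = true  [A₀.mk or e.hot]

true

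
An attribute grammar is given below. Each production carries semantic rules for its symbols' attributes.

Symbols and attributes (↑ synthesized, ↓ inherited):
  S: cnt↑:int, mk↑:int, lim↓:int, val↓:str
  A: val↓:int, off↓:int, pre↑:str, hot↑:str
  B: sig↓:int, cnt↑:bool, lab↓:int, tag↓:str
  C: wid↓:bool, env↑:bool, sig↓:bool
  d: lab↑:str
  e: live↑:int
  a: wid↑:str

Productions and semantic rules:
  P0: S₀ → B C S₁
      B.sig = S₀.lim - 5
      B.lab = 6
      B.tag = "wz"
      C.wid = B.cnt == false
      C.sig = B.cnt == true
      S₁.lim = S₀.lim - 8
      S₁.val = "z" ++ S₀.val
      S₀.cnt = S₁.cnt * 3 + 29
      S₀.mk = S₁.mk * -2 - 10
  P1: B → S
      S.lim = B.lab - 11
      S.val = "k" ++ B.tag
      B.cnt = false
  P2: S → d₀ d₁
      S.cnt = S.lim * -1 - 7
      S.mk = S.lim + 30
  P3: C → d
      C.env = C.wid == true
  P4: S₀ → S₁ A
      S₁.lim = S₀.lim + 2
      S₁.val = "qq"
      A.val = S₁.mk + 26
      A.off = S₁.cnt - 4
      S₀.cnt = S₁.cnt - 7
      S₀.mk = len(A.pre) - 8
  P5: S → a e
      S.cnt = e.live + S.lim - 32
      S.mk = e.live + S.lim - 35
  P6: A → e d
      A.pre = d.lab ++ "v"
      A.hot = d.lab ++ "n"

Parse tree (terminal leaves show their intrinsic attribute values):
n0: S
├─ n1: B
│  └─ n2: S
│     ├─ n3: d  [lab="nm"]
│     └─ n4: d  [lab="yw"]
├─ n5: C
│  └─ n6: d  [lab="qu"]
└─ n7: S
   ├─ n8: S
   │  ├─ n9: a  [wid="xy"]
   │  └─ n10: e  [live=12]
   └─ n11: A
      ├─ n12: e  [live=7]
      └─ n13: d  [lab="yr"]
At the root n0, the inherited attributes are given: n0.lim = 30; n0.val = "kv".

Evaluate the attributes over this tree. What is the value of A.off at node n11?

0

1. n0.lim = 30  [given at root]
2. n0.val = "kv"  [given at root]
3. n1.sig = 25  [S₀.lim - 5]
4. n1.lab = 6  [6]
5. n1.tag = "wz"  ["wz"]
6. n2.lim = -5  [B.lab - 11]
7. n2.val = "kwz"  ["k" ++ B.tag]
8. n3.lab = "nm"  [terminal]
9. n4.lab = "yw"  [terminal]
10. n2.cnt = -2  [S.lim * -1 - 7]
11. n2.mk = 25  [S.lim + 30]
12. n1.cnt = false  [false]
13. n5.wid = true  [B.cnt == false]
14. n5.sig = false  [B.cnt == true]
15. n6.lab = "qu"  [terminal]
16. n5.env = true  [C.wid == true]
17. n7.lim = 22  [S₀.lim - 8]
18. n7.val = "zkv"  ["z" ++ S₀.val]
19. n8.lim = 24  [S₀.lim + 2]
20. n8.val = "qq"  ["qq"]
21. n9.wid = "xy"  [terminal]
22. n10.live = 12  [terminal]
23. n8.cnt = 4  [e.live + S.lim - 32]
24. n8.mk = 1  [e.live + S.lim - 35]
25. n11.val = 27  [S₁.mk + 26]
26. n11.off = 0  [S₁.cnt - 4]
27. n12.live = 7  [terminal]
28. n13.lab = "yr"  [terminal]
29. n11.pre = "yrv"  [d.lab ++ "v"]
30. n11.hot = "yrn"  [d.lab ++ "n"]
31. n7.cnt = -3  [S₁.cnt - 7]
32. n7.mk = -5  [len(A.pre) - 8]
33. n0.cnt = 20  [S₁.cnt * 3 + 29]
34. n0.mk = 0  [S₁.mk * -2 - 10]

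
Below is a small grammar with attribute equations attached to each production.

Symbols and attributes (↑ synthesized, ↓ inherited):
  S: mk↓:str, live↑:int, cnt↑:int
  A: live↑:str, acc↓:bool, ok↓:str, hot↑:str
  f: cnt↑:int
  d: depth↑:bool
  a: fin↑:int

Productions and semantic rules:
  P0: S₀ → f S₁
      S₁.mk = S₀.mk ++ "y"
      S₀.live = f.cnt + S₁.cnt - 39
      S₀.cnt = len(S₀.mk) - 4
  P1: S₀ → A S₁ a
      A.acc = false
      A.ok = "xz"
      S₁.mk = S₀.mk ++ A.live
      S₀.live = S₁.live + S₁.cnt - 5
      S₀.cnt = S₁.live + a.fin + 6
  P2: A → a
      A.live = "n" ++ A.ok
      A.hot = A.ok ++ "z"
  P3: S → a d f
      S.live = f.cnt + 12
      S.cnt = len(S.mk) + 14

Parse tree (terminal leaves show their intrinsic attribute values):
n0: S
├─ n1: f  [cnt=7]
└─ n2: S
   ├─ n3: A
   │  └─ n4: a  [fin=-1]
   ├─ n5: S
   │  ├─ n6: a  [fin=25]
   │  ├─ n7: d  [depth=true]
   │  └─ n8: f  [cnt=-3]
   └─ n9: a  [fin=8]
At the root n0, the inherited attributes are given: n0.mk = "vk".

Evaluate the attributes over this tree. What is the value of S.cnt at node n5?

1. n0.mk = "vk"  [given at root]
2. n1.cnt = 7  [terminal]
3. n2.mk = "vky"  [S₀.mk ++ "y"]
4. n3.acc = false  [false]
5. n3.ok = "xz"  ["xz"]
6. n4.fin = -1  [terminal]
7. n3.live = "nxz"  ["n" ++ A.ok]
8. n3.hot = "xzz"  [A.ok ++ "z"]
9. n5.mk = "vkynxz"  [S₀.mk ++ A.live]
10. n6.fin = 25  [terminal]
11. n7.depth = true  [terminal]
12. n8.cnt = -3  [terminal]
13. n5.live = 9  [f.cnt + 12]
14. n5.cnt = 20  [len(S.mk) + 14]
15. n9.fin = 8  [terminal]
16. n2.live = 24  [S₁.live + S₁.cnt - 5]
17. n2.cnt = 23  [S₁.live + a.fin + 6]
18. n0.live = -9  [f.cnt + S₁.cnt - 39]
19. n0.cnt = -2  [len(S₀.mk) - 4]

20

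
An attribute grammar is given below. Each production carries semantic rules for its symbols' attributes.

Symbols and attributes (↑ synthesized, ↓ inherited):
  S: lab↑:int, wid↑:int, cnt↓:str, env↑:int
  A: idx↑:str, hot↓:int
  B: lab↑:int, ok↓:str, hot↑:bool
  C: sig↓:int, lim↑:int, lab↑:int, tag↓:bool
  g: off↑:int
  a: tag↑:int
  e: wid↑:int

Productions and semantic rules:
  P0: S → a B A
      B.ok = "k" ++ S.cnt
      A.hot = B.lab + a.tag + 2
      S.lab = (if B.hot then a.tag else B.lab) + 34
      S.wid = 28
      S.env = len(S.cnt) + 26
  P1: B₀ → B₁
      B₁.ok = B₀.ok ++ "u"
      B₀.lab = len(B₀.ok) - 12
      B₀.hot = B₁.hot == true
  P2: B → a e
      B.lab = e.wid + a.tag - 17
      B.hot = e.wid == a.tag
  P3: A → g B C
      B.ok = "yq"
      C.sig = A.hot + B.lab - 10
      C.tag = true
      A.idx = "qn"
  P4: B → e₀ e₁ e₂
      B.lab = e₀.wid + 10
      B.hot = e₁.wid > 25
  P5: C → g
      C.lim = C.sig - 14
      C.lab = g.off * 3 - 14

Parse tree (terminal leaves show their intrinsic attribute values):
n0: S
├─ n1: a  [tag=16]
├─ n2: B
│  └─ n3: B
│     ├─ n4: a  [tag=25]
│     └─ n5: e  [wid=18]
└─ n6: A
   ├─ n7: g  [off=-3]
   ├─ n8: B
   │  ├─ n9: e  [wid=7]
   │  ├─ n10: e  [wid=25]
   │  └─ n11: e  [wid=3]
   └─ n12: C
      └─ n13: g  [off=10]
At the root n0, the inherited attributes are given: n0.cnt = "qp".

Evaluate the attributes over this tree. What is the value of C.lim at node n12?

1. n0.cnt = "qp"  [given at root]
2. n1.tag = 16  [terminal]
3. n2.ok = "kqp"  ["k" ++ S.cnt]
4. n3.ok = "kqpu"  [B₀.ok ++ "u"]
5. n4.tag = 25  [terminal]
6. n5.wid = 18  [terminal]
7. n3.lab = 26  [e.wid + a.tag - 17]
8. n3.hot = false  [e.wid == a.tag]
9. n2.lab = -9  [len(B₀.ok) - 12]
10. n2.hot = false  [B₁.hot == true]
11. n6.hot = 9  [B.lab + a.tag + 2]
12. n7.off = -3  [terminal]
13. n8.ok = "yq"  ["yq"]
14. n9.wid = 7  [terminal]
15. n10.wid = 25  [terminal]
16. n11.wid = 3  [terminal]
17. n8.lab = 17  [e₀.wid + 10]
18. n8.hot = false  [e₁.wid > 25]
19. n12.sig = 16  [A.hot + B.lab - 10]
20. n12.tag = true  [true]
21. n13.off = 10  [terminal]
22. n12.lim = 2  [C.sig - 14]
23. n12.lab = 16  [g.off * 3 - 14]
24. n6.idx = "qn"  ["qn"]
25. n0.lab = 25  [(if B.hot then a.tag else B.lab) + 34]
26. n0.wid = 28  [28]
27. n0.env = 28  [len(S.cnt) + 26]

2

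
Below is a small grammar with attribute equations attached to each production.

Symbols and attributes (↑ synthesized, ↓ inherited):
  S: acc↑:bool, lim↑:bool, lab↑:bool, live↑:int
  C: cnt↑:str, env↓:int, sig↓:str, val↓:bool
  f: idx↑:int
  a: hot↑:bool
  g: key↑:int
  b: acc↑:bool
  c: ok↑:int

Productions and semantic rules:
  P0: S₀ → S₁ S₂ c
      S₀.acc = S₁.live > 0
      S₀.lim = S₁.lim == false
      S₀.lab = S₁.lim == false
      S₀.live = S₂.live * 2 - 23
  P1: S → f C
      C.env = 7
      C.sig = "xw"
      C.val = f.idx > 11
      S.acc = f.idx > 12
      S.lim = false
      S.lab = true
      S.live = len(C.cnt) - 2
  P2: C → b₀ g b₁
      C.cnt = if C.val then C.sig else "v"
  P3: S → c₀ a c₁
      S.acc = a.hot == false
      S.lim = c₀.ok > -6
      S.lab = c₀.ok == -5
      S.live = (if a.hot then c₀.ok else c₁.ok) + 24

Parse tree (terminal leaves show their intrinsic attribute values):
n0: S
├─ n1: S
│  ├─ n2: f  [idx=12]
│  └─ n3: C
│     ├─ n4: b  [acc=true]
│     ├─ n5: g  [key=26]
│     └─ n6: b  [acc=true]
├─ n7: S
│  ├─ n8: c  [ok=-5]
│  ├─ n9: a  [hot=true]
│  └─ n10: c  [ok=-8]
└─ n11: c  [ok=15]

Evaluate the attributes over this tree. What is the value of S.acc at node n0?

false

1. n2.idx = 12  [terminal]
2. n3.env = 7  [7]
3. n3.sig = "xw"  ["xw"]
4. n3.val = true  [f.idx > 11]
5. n4.acc = true  [terminal]
6. n5.key = 26  [terminal]
7. n6.acc = true  [terminal]
8. n3.cnt = "xw"  [if C.val then C.sig else "v"]
9. n1.acc = false  [f.idx > 12]
10. n1.lim = false  [false]
11. n1.lab = true  [true]
12. n1.live = 0  [len(C.cnt) - 2]
13. n8.ok = -5  [terminal]
14. n9.hot = true  [terminal]
15. n10.ok = -8  [terminal]
16. n7.acc = false  [a.hot == false]
17. n7.lim = true  [c₀.ok > -6]
18. n7.lab = true  [c₀.ok == -5]
19. n7.live = 19  [(if a.hot then c₀.ok else c₁.ok) + 24]
20. n11.ok = 15  [terminal]
21. n0.acc = false  [S₁.live > 0]
22. n0.lim = true  [S₁.lim == false]
23. n0.lab = true  [S₁.lim == false]
24. n0.live = 15  [S₂.live * 2 - 23]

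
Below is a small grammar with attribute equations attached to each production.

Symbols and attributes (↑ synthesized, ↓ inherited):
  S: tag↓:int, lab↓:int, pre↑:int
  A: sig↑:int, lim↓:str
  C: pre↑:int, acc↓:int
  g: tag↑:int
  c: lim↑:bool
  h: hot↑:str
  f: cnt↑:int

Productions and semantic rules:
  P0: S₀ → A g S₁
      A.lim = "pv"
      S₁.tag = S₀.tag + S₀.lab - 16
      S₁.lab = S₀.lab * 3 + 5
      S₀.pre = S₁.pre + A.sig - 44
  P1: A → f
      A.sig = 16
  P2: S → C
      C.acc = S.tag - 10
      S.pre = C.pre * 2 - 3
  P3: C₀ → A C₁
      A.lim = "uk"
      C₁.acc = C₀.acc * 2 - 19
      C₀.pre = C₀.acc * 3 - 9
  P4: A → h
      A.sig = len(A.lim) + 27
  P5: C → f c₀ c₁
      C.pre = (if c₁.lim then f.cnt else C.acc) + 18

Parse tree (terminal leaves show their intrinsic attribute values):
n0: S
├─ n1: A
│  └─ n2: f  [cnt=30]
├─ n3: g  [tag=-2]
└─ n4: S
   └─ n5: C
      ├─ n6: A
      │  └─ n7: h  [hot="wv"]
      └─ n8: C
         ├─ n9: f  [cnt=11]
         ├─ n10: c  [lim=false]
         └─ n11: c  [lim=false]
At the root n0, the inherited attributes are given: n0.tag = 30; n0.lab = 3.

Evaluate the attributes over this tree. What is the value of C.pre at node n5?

12

1. n0.tag = 30  [given at root]
2. n0.lab = 3  [given at root]
3. n1.lim = "pv"  ["pv"]
4. n2.cnt = 30  [terminal]
5. n1.sig = 16  [16]
6. n3.tag = -2  [terminal]
7. n4.tag = 17  [S₀.tag + S₀.lab - 16]
8. n4.lab = 14  [S₀.lab * 3 + 5]
9. n5.acc = 7  [S.tag - 10]
10. n6.lim = "uk"  ["uk"]
11. n7.hot = "wv"  [terminal]
12. n6.sig = 29  [len(A.lim) + 27]
13. n8.acc = -5  [C₀.acc * 2 - 19]
14. n9.cnt = 11  [terminal]
15. n10.lim = false  [terminal]
16. n11.lim = false  [terminal]
17. n8.pre = 13  [(if c₁.lim then f.cnt else C.acc) + 18]
18. n5.pre = 12  [C₀.acc * 3 - 9]
19. n4.pre = 21  [C.pre * 2 - 3]
20. n0.pre = -7  [S₁.pre + A.sig - 44]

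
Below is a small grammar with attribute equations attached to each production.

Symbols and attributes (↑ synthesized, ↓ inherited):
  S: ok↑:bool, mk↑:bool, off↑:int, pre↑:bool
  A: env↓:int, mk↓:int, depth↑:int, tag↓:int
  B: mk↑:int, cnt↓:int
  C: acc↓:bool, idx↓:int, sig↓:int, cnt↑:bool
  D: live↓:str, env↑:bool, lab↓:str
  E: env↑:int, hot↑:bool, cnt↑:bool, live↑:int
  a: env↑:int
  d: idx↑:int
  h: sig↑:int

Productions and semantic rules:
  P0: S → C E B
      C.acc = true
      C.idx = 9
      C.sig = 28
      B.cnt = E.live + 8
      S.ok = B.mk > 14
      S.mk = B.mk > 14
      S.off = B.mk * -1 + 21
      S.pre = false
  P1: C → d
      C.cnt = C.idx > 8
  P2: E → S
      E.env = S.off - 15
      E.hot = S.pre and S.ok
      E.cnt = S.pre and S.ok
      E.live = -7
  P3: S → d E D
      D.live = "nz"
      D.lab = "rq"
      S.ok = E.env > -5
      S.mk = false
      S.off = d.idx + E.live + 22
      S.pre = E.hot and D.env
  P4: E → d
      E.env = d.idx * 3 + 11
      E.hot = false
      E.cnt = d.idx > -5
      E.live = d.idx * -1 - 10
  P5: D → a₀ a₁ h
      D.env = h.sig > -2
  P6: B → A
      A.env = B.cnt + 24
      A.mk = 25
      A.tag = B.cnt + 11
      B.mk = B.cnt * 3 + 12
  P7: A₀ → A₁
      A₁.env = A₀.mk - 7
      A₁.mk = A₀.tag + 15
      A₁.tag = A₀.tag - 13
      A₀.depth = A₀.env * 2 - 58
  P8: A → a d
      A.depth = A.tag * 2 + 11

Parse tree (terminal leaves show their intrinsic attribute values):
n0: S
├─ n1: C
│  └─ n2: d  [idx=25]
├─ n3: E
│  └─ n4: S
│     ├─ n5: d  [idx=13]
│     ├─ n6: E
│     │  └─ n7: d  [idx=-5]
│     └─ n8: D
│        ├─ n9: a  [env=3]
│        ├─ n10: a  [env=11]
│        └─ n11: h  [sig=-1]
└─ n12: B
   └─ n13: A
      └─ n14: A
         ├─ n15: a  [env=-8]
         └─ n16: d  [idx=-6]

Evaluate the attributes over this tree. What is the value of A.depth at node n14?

9

1. n1.acc = true  [true]
2. n1.idx = 9  [9]
3. n1.sig = 28  [28]
4. n2.idx = 25  [terminal]
5. n1.cnt = true  [C.idx > 8]
6. n5.idx = 13  [terminal]
7. n7.idx = -5  [terminal]
8. n6.env = -4  [d.idx * 3 + 11]
9. n6.hot = false  [false]
10. n6.cnt = false  [d.idx > -5]
11. n6.live = -5  [d.idx * -1 - 10]
12. n8.live = "nz"  ["nz"]
13. n8.lab = "rq"  ["rq"]
14. n9.env = 3  [terminal]
15. n10.env = 11  [terminal]
16. n11.sig = -1  [terminal]
17. n8.env = true  [h.sig > -2]
18. n4.ok = true  [E.env > -5]
19. n4.mk = false  [false]
20. n4.off = 30  [d.idx + E.live + 22]
21. n4.pre = false  [E.hot and D.env]
22. n3.env = 15  [S.off - 15]
23. n3.hot = false  [S.pre and S.ok]
24. n3.cnt = false  [S.pre and S.ok]
25. n3.live = -7  [-7]
26. n12.cnt = 1  [E.live + 8]
27. n13.env = 25  [B.cnt + 24]
28. n13.mk = 25  [25]
29. n13.tag = 12  [B.cnt + 11]
30. n14.env = 18  [A₀.mk - 7]
31. n14.mk = 27  [A₀.tag + 15]
32. n14.tag = -1  [A₀.tag - 13]
33. n15.env = -8  [terminal]
34. n16.idx = -6  [terminal]
35. n14.depth = 9  [A.tag * 2 + 11]
36. n13.depth = -8  [A₀.env * 2 - 58]
37. n12.mk = 15  [B.cnt * 3 + 12]
38. n0.ok = true  [B.mk > 14]
39. n0.mk = true  [B.mk > 14]
40. n0.off = 6  [B.mk * -1 + 21]
41. n0.pre = false  [false]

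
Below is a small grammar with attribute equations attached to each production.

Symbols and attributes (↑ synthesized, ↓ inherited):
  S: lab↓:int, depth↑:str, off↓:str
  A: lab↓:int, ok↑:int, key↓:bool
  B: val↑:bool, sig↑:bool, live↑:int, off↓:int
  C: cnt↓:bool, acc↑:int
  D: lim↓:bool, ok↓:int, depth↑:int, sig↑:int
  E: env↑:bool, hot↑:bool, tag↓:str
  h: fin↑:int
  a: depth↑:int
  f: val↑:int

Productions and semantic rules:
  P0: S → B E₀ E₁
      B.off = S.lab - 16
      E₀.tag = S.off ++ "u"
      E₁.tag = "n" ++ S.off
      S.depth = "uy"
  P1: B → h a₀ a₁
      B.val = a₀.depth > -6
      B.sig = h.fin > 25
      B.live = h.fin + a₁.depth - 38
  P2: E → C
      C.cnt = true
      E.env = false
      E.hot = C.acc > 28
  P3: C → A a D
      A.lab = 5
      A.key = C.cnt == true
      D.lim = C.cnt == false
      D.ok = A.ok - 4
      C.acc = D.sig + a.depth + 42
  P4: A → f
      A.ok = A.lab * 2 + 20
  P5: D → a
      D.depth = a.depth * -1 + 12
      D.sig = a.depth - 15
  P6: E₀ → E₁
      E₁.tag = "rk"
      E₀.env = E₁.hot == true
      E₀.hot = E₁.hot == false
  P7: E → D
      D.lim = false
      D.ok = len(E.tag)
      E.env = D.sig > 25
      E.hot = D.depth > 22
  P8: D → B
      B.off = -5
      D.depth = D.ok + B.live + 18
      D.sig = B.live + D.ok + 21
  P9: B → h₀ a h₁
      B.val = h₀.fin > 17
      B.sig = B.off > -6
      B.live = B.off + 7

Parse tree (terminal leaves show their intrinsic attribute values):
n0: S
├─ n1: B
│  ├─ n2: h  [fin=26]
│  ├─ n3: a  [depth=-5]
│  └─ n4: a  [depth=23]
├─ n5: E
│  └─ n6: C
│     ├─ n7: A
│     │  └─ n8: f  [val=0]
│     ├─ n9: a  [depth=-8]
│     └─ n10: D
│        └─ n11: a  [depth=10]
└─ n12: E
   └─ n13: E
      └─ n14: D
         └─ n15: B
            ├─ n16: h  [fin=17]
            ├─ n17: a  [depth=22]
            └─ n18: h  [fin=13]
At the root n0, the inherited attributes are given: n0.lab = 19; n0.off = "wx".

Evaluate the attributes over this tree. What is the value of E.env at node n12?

1. n0.lab = 19  [given at root]
2. n0.off = "wx"  [given at root]
3. n1.off = 3  [S.lab - 16]
4. n2.fin = 26  [terminal]
5. n3.depth = -5  [terminal]
6. n4.depth = 23  [terminal]
7. n1.val = true  [a₀.depth > -6]
8. n1.sig = true  [h.fin > 25]
9. n1.live = 11  [h.fin + a₁.depth - 38]
10. n5.tag = "wxu"  [S.off ++ "u"]
11. n6.cnt = true  [true]
12. n7.lab = 5  [5]
13. n7.key = true  [C.cnt == true]
14. n8.val = 0  [terminal]
15. n7.ok = 30  [A.lab * 2 + 20]
16. n9.depth = -8  [terminal]
17. n10.lim = false  [C.cnt == false]
18. n10.ok = 26  [A.ok - 4]
19. n11.depth = 10  [terminal]
20. n10.depth = 2  [a.depth * -1 + 12]
21. n10.sig = -5  [a.depth - 15]
22. n6.acc = 29  [D.sig + a.depth + 42]
23. n5.env = false  [false]
24. n5.hot = true  [C.acc > 28]
25. n12.tag = "nwx"  ["n" ++ S.off]
26. n13.tag = "rk"  ["rk"]
27. n14.lim = false  [false]
28. n14.ok = 2  [len(E.tag)]
29. n15.off = -5  [-5]
30. n16.fin = 17  [terminal]
31. n17.depth = 22  [terminal]
32. n18.fin = 13  [terminal]
33. n15.val = false  [h₀.fin > 17]
34. n15.sig = true  [B.off > -6]
35. n15.live = 2  [B.off + 7]
36. n14.depth = 22  [D.ok + B.live + 18]
37. n14.sig = 25  [B.live + D.ok + 21]
38. n13.env = false  [D.sig > 25]
39. n13.hot = false  [D.depth > 22]
40. n12.env = false  [E₁.hot == true]
41. n12.hot = true  [E₁.hot == false]
42. n0.depth = "uy"  ["uy"]

false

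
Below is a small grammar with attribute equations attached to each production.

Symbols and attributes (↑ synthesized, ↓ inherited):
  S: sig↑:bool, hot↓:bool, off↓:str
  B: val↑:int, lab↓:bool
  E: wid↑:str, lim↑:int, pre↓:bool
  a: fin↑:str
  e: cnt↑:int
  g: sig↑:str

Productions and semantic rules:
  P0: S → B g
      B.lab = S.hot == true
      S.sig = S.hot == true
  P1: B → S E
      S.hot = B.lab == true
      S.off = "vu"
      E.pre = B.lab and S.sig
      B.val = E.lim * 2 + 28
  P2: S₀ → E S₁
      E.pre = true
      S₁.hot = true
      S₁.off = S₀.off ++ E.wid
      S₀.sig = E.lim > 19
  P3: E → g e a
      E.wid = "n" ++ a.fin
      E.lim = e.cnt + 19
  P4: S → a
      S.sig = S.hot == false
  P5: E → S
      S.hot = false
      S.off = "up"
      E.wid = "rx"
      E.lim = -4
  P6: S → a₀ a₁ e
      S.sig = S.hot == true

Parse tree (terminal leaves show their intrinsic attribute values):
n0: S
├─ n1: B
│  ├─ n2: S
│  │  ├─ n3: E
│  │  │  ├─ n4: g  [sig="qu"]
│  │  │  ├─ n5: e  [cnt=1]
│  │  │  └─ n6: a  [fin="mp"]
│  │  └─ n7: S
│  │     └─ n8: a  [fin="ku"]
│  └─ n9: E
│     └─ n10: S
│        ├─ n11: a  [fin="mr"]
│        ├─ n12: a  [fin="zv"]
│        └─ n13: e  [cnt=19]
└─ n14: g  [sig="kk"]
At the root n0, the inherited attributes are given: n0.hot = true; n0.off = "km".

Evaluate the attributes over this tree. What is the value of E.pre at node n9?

1. n0.hot = true  [given at root]
2. n0.off = "km"  [given at root]
3. n1.lab = true  [S.hot == true]
4. n2.hot = true  [B.lab == true]
5. n2.off = "vu"  ["vu"]
6. n3.pre = true  [true]
7. n4.sig = "qu"  [terminal]
8. n5.cnt = 1  [terminal]
9. n6.fin = "mp"  [terminal]
10. n3.wid = "nmp"  ["n" ++ a.fin]
11. n3.lim = 20  [e.cnt + 19]
12. n7.hot = true  [true]
13. n7.off = "vunmp"  [S₀.off ++ E.wid]
14. n8.fin = "ku"  [terminal]
15. n7.sig = false  [S.hot == false]
16. n2.sig = true  [E.lim > 19]
17. n9.pre = true  [B.lab and S.sig]
18. n10.hot = false  [false]
19. n10.off = "up"  ["up"]
20. n11.fin = "mr"  [terminal]
21. n12.fin = "zv"  [terminal]
22. n13.cnt = 19  [terminal]
23. n10.sig = false  [S.hot == true]
24. n9.wid = "rx"  ["rx"]
25. n9.lim = -4  [-4]
26. n1.val = 20  [E.lim * 2 + 28]
27. n14.sig = "kk"  [terminal]
28. n0.sig = true  [S.hot == true]

true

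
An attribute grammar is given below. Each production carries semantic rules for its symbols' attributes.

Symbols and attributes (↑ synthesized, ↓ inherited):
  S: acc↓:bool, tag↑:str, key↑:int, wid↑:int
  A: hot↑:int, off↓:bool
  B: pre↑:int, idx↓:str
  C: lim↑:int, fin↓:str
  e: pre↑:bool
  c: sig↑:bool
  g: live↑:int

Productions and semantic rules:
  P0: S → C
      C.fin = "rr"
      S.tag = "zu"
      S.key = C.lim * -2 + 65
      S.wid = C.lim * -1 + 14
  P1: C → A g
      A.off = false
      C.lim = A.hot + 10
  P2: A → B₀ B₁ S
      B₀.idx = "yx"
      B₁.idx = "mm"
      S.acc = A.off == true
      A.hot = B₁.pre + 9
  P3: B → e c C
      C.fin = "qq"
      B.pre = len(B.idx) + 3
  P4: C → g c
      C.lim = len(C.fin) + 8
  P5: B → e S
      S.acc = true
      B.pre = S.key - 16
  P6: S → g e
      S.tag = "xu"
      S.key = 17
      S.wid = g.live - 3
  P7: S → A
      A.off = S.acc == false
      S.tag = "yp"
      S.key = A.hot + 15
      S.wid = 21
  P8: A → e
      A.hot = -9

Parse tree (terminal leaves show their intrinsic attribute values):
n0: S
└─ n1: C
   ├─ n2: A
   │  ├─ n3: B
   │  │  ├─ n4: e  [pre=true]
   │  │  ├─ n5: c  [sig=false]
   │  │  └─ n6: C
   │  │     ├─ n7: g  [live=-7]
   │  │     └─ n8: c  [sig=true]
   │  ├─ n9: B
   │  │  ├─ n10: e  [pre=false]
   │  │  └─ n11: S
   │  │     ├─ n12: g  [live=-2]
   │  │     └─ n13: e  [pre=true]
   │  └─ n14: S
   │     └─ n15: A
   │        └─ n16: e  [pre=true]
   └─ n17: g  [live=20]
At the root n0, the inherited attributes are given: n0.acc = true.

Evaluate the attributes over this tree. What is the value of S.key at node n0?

25

1. n0.acc = true  [given at root]
2. n1.fin = "rr"  ["rr"]
3. n2.off = false  [false]
4. n3.idx = "yx"  ["yx"]
5. n4.pre = true  [terminal]
6. n5.sig = false  [terminal]
7. n6.fin = "qq"  ["qq"]
8. n7.live = -7  [terminal]
9. n8.sig = true  [terminal]
10. n6.lim = 10  [len(C.fin) + 8]
11. n3.pre = 5  [len(B.idx) + 3]
12. n9.idx = "mm"  ["mm"]
13. n10.pre = false  [terminal]
14. n11.acc = true  [true]
15. n12.live = -2  [terminal]
16. n13.pre = true  [terminal]
17. n11.tag = "xu"  ["xu"]
18. n11.key = 17  [17]
19. n11.wid = -5  [g.live - 3]
20. n9.pre = 1  [S.key - 16]
21. n14.acc = false  [A.off == true]
22. n15.off = true  [S.acc == false]
23. n16.pre = true  [terminal]
24. n15.hot = -9  [-9]
25. n14.tag = "yp"  ["yp"]
26. n14.key = 6  [A.hot + 15]
27. n14.wid = 21  [21]
28. n2.hot = 10  [B₁.pre + 9]
29. n17.live = 20  [terminal]
30. n1.lim = 20  [A.hot + 10]
31. n0.tag = "zu"  ["zu"]
32. n0.key = 25  [C.lim * -2 + 65]
33. n0.wid = -6  [C.lim * -1 + 14]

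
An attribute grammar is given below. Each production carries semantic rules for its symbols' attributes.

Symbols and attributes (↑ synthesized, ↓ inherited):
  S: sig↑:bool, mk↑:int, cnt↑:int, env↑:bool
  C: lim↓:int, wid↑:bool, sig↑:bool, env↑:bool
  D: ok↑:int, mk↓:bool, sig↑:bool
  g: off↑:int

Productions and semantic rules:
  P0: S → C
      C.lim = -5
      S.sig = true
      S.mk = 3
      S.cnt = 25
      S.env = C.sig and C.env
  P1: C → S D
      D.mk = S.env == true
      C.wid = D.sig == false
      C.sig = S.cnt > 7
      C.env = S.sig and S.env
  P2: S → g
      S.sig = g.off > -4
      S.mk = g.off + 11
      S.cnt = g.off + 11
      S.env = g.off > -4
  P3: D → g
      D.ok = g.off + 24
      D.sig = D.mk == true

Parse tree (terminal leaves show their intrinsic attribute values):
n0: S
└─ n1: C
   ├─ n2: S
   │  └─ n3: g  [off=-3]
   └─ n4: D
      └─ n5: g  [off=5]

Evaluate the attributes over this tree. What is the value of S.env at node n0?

true

1. n1.lim = -5  [-5]
2. n3.off = -3  [terminal]
3. n2.sig = true  [g.off > -4]
4. n2.mk = 8  [g.off + 11]
5. n2.cnt = 8  [g.off + 11]
6. n2.env = true  [g.off > -4]
7. n4.mk = true  [S.env == true]
8. n5.off = 5  [terminal]
9. n4.ok = 29  [g.off + 24]
10. n4.sig = true  [D.mk == true]
11. n1.wid = false  [D.sig == false]
12. n1.sig = true  [S.cnt > 7]
13. n1.env = true  [S.sig and S.env]
14. n0.sig = true  [true]
15. n0.mk = 3  [3]
16. n0.cnt = 25  [25]
17. n0.env = true  [C.sig and C.env]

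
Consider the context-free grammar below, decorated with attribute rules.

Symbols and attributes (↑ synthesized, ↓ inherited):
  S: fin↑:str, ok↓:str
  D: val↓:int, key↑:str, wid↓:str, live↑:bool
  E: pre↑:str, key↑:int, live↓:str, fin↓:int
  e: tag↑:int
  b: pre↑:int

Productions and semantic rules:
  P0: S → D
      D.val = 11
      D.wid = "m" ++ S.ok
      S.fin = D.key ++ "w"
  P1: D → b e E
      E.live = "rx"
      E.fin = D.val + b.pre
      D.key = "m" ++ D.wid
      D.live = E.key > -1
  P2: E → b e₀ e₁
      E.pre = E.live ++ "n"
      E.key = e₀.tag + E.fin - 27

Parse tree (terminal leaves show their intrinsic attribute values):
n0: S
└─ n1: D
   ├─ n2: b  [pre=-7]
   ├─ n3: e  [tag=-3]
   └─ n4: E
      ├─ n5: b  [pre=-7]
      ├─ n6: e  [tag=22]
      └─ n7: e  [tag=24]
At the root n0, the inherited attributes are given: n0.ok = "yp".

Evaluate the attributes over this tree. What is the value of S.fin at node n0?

"mmypw"

1. n0.ok = "yp"  [given at root]
2. n1.val = 11  [11]
3. n1.wid = "myp"  ["m" ++ S.ok]
4. n2.pre = -7  [terminal]
5. n3.tag = -3  [terminal]
6. n4.live = "rx"  ["rx"]
7. n4.fin = 4  [D.val + b.pre]
8. n5.pre = -7  [terminal]
9. n6.tag = 22  [terminal]
10. n7.tag = 24  [terminal]
11. n4.pre = "rxn"  [E.live ++ "n"]
12. n4.key = -1  [e₀.tag + E.fin - 27]
13. n1.key = "mmyp"  ["m" ++ D.wid]
14. n1.live = false  [E.key > -1]
15. n0.fin = "mmypw"  [D.key ++ "w"]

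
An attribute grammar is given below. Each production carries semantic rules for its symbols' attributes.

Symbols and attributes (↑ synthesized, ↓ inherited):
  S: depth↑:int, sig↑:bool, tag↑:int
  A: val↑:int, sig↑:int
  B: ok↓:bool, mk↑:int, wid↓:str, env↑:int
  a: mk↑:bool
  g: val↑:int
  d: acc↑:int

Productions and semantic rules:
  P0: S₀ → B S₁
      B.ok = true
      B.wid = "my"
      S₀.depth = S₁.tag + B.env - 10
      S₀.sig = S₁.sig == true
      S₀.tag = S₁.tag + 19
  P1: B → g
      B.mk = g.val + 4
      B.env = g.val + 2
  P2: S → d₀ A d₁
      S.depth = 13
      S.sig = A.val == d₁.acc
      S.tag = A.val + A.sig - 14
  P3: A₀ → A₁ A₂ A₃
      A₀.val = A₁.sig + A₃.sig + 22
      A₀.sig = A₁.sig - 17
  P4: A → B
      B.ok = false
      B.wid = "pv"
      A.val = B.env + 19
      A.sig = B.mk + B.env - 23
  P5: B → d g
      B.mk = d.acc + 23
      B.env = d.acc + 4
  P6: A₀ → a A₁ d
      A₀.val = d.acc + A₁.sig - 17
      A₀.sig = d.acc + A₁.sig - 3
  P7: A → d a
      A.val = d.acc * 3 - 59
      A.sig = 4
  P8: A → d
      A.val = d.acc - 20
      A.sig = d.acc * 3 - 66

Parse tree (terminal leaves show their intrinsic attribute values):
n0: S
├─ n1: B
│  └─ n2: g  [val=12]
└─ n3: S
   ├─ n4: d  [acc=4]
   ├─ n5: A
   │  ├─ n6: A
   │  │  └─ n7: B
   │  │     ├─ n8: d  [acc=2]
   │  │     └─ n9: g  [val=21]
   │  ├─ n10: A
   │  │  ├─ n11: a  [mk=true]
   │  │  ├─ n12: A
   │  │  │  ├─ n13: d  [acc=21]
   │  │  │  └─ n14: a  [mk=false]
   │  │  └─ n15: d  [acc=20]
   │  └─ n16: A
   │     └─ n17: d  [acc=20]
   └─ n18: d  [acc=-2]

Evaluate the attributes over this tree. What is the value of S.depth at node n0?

5

1. n1.ok = true  [true]
2. n1.wid = "my"  ["my"]
3. n2.val = 12  [terminal]
4. n1.mk = 16  [g.val + 4]
5. n1.env = 14  [g.val + 2]
6. n4.acc = 4  [terminal]
7. n7.ok = false  [false]
8. n7.wid = "pv"  ["pv"]
9. n8.acc = 2  [terminal]
10. n9.val = 21  [terminal]
11. n7.mk = 25  [d.acc + 23]
12. n7.env = 6  [d.acc + 4]
13. n6.val = 25  [B.env + 19]
14. n6.sig = 8  [B.mk + B.env - 23]
15. n11.mk = true  [terminal]
16. n13.acc = 21  [terminal]
17. n14.mk = false  [terminal]
18. n12.val = 4  [d.acc * 3 - 59]
19. n12.sig = 4  [4]
20. n15.acc = 20  [terminal]
21. n10.val = 7  [d.acc + A₁.sig - 17]
22. n10.sig = 21  [d.acc + A₁.sig - 3]
23. n17.acc = 20  [terminal]
24. n16.val = 0  [d.acc - 20]
25. n16.sig = -6  [d.acc * 3 - 66]
26. n5.val = 24  [A₁.sig + A₃.sig + 22]
27. n5.sig = -9  [A₁.sig - 17]
28. n18.acc = -2  [terminal]
29. n3.depth = 13  [13]
30. n3.sig = false  [A.val == d₁.acc]
31. n3.tag = 1  [A.val + A.sig - 14]
32. n0.depth = 5  [S₁.tag + B.env - 10]
33. n0.sig = false  [S₁.sig == true]
34. n0.tag = 20  [S₁.tag + 19]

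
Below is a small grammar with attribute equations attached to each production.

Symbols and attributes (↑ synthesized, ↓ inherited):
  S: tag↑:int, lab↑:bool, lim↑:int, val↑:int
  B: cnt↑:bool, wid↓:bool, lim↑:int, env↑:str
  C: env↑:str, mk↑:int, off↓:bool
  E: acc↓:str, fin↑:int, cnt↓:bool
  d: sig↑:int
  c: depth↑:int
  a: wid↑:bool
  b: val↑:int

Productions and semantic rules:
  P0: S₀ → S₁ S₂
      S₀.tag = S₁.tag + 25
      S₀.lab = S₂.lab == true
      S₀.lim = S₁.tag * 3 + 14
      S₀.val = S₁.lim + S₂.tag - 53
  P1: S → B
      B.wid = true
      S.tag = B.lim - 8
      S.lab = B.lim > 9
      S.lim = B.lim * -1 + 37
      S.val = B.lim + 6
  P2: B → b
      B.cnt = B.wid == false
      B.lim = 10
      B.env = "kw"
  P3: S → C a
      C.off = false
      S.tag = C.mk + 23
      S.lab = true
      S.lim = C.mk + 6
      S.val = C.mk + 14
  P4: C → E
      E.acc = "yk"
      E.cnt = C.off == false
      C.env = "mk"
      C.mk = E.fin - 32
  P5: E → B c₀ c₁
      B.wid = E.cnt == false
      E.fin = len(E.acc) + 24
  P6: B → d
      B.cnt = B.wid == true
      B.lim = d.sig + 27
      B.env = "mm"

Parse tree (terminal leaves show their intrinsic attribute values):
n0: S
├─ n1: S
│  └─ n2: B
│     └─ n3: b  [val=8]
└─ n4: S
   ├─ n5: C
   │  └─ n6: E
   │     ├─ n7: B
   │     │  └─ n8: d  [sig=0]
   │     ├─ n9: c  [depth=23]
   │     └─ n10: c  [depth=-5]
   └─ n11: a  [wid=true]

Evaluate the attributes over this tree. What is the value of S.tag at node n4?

1. n2.wid = true  [true]
2. n3.val = 8  [terminal]
3. n2.cnt = false  [B.wid == false]
4. n2.lim = 10  [10]
5. n2.env = "kw"  ["kw"]
6. n1.tag = 2  [B.lim - 8]
7. n1.lab = true  [B.lim > 9]
8. n1.lim = 27  [B.lim * -1 + 37]
9. n1.val = 16  [B.lim + 6]
10. n5.off = false  [false]
11. n6.acc = "yk"  ["yk"]
12. n6.cnt = true  [C.off == false]
13. n7.wid = false  [E.cnt == false]
14. n8.sig = 0  [terminal]
15. n7.cnt = false  [B.wid == true]
16. n7.lim = 27  [d.sig + 27]
17. n7.env = "mm"  ["mm"]
18. n9.depth = 23  [terminal]
19. n10.depth = -5  [terminal]
20. n6.fin = 26  [len(E.acc) + 24]
21. n5.env = "mk"  ["mk"]
22. n5.mk = -6  [E.fin - 32]
23. n11.wid = true  [terminal]
24. n4.tag = 17  [C.mk + 23]
25. n4.lab = true  [true]
26. n4.lim = 0  [C.mk + 6]
27. n4.val = 8  [C.mk + 14]
28. n0.tag = 27  [S₁.tag + 25]
29. n0.lab = true  [S₂.lab == true]
30. n0.lim = 20  [S₁.tag * 3 + 14]
31. n0.val = -9  [S₁.lim + S₂.tag - 53]

17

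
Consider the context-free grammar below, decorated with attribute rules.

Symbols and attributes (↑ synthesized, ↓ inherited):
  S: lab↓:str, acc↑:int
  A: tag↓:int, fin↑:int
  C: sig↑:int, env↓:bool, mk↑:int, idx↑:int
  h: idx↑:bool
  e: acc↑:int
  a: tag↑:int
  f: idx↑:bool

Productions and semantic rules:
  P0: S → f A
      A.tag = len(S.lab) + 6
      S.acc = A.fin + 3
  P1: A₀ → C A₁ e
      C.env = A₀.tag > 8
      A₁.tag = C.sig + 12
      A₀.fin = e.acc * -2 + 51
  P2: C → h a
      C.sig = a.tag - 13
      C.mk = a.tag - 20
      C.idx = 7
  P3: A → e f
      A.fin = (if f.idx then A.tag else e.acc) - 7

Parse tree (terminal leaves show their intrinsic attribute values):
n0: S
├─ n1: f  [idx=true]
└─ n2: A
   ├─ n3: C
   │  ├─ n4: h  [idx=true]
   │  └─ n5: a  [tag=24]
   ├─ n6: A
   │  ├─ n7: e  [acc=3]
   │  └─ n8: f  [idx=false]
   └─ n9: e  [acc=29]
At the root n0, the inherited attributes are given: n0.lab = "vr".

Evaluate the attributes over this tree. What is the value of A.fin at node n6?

1. n0.lab = "vr"  [given at root]
2. n1.idx = true  [terminal]
3. n2.tag = 8  [len(S.lab) + 6]
4. n3.env = false  [A₀.tag > 8]
5. n4.idx = true  [terminal]
6. n5.tag = 24  [terminal]
7. n3.sig = 11  [a.tag - 13]
8. n3.mk = 4  [a.tag - 20]
9. n3.idx = 7  [7]
10. n6.tag = 23  [C.sig + 12]
11. n7.acc = 3  [terminal]
12. n8.idx = false  [terminal]
13. n6.fin = -4  [(if f.idx then A.tag else e.acc) - 7]
14. n9.acc = 29  [terminal]
15. n2.fin = -7  [e.acc * -2 + 51]
16. n0.acc = -4  [A.fin + 3]

-4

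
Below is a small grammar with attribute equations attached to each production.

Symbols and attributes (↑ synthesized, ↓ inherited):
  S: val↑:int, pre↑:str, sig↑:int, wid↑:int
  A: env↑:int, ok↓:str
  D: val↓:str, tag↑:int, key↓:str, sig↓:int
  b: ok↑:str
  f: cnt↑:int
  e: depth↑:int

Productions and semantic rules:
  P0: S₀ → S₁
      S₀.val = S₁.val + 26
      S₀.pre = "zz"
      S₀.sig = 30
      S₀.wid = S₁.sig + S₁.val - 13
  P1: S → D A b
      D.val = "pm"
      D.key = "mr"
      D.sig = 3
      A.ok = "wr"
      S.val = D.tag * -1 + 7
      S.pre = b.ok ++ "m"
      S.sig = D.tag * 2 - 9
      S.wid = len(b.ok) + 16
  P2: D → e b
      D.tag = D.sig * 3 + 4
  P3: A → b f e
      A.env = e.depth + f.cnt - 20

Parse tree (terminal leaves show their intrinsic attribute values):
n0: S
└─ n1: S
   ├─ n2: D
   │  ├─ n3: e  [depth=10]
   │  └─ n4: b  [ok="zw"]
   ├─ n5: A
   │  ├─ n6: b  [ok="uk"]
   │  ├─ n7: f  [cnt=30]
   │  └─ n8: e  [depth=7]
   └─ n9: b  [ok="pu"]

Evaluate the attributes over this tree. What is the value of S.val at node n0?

1. n2.val = "pm"  ["pm"]
2. n2.key = "mr"  ["mr"]
3. n2.sig = 3  [3]
4. n3.depth = 10  [terminal]
5. n4.ok = "zw"  [terminal]
6. n2.tag = 13  [D.sig * 3 + 4]
7. n5.ok = "wr"  ["wr"]
8. n6.ok = "uk"  [terminal]
9. n7.cnt = 30  [terminal]
10. n8.depth = 7  [terminal]
11. n5.env = 17  [e.depth + f.cnt - 20]
12. n9.ok = "pu"  [terminal]
13. n1.val = -6  [D.tag * -1 + 7]
14. n1.pre = "pum"  [b.ok ++ "m"]
15. n1.sig = 17  [D.tag * 2 - 9]
16. n1.wid = 18  [len(b.ok) + 16]
17. n0.val = 20  [S₁.val + 26]
18. n0.pre = "zz"  ["zz"]
19. n0.sig = 30  [30]
20. n0.wid = -2  [S₁.sig + S₁.val - 13]

20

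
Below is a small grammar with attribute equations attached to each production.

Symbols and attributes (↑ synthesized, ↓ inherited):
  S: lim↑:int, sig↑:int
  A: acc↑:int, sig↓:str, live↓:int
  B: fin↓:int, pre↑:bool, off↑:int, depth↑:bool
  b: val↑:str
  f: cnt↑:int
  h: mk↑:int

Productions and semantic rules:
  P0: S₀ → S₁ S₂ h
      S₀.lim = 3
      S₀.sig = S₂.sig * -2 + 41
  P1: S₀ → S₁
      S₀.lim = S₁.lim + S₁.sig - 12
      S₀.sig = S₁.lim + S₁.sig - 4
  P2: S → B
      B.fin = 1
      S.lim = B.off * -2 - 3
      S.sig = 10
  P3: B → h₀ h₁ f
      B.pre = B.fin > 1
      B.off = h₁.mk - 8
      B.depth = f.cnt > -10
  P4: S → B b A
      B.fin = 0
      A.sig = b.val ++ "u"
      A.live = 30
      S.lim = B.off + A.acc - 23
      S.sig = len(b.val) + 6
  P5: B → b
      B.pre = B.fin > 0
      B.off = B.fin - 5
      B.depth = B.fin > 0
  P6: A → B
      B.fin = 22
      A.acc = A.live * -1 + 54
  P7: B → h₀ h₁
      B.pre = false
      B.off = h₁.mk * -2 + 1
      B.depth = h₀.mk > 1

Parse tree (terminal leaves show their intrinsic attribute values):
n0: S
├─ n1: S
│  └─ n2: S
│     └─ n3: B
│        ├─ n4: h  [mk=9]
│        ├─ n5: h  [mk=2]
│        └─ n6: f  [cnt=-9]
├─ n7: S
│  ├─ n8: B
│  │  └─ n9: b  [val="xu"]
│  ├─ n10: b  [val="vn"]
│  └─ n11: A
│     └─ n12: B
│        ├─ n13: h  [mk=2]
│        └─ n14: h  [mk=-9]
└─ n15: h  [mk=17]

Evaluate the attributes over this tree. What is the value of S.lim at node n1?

7

1. n3.fin = 1  [1]
2. n4.mk = 9  [terminal]
3. n5.mk = 2  [terminal]
4. n6.cnt = -9  [terminal]
5. n3.pre = false  [B.fin > 1]
6. n3.off = -6  [h₁.mk - 8]
7. n3.depth = true  [f.cnt > -10]
8. n2.lim = 9  [B.off * -2 - 3]
9. n2.sig = 10  [10]
10. n1.lim = 7  [S₁.lim + S₁.sig - 12]
11. n1.sig = 15  [S₁.lim + S₁.sig - 4]
12. n8.fin = 0  [0]
13. n9.val = "xu"  [terminal]
14. n8.pre = false  [B.fin > 0]
15. n8.off = -5  [B.fin - 5]
16. n8.depth = false  [B.fin > 0]
17. n10.val = "vn"  [terminal]
18. n11.sig = "vnu"  [b.val ++ "u"]
19. n11.live = 30  [30]
20. n12.fin = 22  [22]
21. n13.mk = 2  [terminal]
22. n14.mk = -9  [terminal]
23. n12.pre = false  [false]
24. n12.off = 19  [h₁.mk * -2 + 1]
25. n12.depth = true  [h₀.mk > 1]
26. n11.acc = 24  [A.live * -1 + 54]
27. n7.lim = -4  [B.off + A.acc - 23]
28. n7.sig = 8  [len(b.val) + 6]
29. n15.mk = 17  [terminal]
30. n0.lim = 3  [3]
31. n0.sig = 25  [S₂.sig * -2 + 41]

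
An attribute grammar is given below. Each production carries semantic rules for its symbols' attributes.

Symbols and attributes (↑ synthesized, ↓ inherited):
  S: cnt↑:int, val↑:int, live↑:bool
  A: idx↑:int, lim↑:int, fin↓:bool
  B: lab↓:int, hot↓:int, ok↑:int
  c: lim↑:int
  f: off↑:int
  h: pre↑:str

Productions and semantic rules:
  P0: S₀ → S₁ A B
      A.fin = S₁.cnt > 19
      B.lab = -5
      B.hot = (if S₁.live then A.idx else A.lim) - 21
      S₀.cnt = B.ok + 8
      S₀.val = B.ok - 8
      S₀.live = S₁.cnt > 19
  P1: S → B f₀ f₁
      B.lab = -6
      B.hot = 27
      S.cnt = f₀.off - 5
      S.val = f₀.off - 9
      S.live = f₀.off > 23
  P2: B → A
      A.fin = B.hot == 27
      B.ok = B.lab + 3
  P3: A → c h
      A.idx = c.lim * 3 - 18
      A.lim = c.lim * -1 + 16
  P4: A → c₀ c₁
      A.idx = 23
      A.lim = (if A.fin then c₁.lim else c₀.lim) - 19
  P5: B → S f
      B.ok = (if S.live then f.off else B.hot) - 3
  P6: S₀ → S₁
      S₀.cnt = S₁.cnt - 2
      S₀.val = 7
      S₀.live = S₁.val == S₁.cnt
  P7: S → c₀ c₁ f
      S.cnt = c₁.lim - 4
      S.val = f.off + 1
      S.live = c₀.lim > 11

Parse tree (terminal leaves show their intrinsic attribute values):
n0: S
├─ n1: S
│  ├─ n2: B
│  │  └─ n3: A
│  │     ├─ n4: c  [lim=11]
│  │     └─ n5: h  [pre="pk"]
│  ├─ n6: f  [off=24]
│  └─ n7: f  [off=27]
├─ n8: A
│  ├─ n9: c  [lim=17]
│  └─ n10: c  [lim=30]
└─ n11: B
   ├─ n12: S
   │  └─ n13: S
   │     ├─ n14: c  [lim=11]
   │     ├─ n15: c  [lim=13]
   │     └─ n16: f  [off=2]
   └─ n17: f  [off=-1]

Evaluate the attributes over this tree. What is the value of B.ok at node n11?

1. n2.lab = -6  [-6]
2. n2.hot = 27  [27]
3. n3.fin = true  [B.hot == 27]
4. n4.lim = 11  [terminal]
5. n5.pre = "pk"  [terminal]
6. n3.idx = 15  [c.lim * 3 - 18]
7. n3.lim = 5  [c.lim * -1 + 16]
8. n2.ok = -3  [B.lab + 3]
9. n6.off = 24  [terminal]
10. n7.off = 27  [terminal]
11. n1.cnt = 19  [f₀.off - 5]
12. n1.val = 15  [f₀.off - 9]
13. n1.live = true  [f₀.off > 23]
14. n8.fin = false  [S₁.cnt > 19]
15. n9.lim = 17  [terminal]
16. n10.lim = 30  [terminal]
17. n8.idx = 23  [23]
18. n8.lim = -2  [(if A.fin then c₁.lim else c₀.lim) - 19]
19. n11.lab = -5  [-5]
20. n11.hot = 2  [(if S₁.live then A.idx else A.lim) - 21]
21. n14.lim = 11  [terminal]
22. n15.lim = 13  [terminal]
23. n16.off = 2  [terminal]
24. n13.cnt = 9  [c₁.lim - 4]
25. n13.val = 3  [f.off + 1]
26. n13.live = false  [c₀.lim > 11]
27. n12.cnt = 7  [S₁.cnt - 2]
28. n12.val = 7  [7]
29. n12.live = false  [S₁.val == S₁.cnt]
30. n17.off = -1  [terminal]
31. n11.ok = -1  [(if S.live then f.off else B.hot) - 3]
32. n0.cnt = 7  [B.ok + 8]
33. n0.val = -9  [B.ok - 8]
34. n0.live = false  [S₁.cnt > 19]

-1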